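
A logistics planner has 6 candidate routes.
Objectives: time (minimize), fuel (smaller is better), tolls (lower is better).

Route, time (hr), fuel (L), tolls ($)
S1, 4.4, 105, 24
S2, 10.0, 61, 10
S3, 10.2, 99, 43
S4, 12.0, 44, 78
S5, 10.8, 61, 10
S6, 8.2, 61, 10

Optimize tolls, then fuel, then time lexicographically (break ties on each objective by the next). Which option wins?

S6

First minimize tolls: best is 10, kept {S2, S5, S6}.
Then minimize fuel: best is 61, kept {S2, S5, S6}.
Then minimize time: best is 8.2, kept {S6}.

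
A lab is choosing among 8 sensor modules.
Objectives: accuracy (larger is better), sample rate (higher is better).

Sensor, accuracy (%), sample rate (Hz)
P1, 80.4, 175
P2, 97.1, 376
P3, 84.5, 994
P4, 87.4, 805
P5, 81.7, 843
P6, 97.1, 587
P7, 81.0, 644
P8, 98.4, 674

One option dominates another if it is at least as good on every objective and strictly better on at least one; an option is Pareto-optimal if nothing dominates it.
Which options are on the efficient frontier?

P3, P4, P8

P1: dominated by P2 (accuracy 97.1≥80.4, sample rate 376≥175).
P2: dominated by P6 (accuracy 97.1≥97.1, sample rate 587≥376).
P3: not dominated (best sample rate).
P4: not dominated.
P5: dominated by P3 (accuracy 84.5≥81.7, sample rate 994≥843).
P6: dominated by P8 (accuracy 98.4≥97.1, sample rate 674≥587).
P7: dominated by P3 (accuracy 84.5≥81.0, sample rate 994≥644).
P8: not dominated (best accuracy).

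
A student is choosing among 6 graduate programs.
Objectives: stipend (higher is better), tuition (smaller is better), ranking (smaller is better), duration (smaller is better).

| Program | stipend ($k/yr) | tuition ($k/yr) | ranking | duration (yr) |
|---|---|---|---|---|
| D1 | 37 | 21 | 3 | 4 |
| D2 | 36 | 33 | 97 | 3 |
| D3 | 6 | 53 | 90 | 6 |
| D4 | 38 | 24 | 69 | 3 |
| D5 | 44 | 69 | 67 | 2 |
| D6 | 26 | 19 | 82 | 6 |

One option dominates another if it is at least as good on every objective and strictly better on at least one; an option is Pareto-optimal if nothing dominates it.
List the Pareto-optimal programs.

D1, D4, D5, D6

D1: not dominated (best ranking).
D2: dominated by D4 (stipend 38≥36, tuition 24≤33, ranking 69≤97, duration 3≤3).
D3: dominated by D1 (stipend 37≥6, tuition 21≤53, ranking 3≤90, duration 4≤6).
D4: not dominated.
D5: not dominated (best stipend).
D6: not dominated (best tuition).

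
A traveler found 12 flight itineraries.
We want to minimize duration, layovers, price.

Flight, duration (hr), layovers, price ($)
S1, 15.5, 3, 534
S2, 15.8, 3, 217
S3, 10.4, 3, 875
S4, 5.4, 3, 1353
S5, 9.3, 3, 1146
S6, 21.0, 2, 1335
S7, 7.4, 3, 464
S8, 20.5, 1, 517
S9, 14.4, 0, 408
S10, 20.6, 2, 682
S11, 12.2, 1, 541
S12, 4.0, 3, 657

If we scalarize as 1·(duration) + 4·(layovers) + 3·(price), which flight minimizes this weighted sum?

S2

S1: 1·15.5 + 4·3 + 3·534 = 1629.5
S2: 1·15.8 + 4·3 + 3·217 = 678.8
S3: 1·10.4 + 4·3 + 3·875 = 2647.4
S4: 1·5.4 + 4·3 + 3·1353 = 4076.4
S5: 1·9.3 + 4·3 + 3·1146 = 3459.3
S6: 1·21.0 + 4·2 + 3·1335 = 4034.0
S7: 1·7.4 + 4·3 + 3·464 = 1411.4
S8: 1·20.5 + 4·1 + 3·517 = 1575.5
S9: 1·14.4 + 4·0 + 3·408 = 1238.4
S10: 1·20.6 + 4·2 + 3·682 = 2074.6
S11: 1·12.2 + 4·1 + 3·541 = 1639.2
S12: 1·4.0 + 4·3 + 3·657 = 1987.0
Lowest: S2 at 678.8.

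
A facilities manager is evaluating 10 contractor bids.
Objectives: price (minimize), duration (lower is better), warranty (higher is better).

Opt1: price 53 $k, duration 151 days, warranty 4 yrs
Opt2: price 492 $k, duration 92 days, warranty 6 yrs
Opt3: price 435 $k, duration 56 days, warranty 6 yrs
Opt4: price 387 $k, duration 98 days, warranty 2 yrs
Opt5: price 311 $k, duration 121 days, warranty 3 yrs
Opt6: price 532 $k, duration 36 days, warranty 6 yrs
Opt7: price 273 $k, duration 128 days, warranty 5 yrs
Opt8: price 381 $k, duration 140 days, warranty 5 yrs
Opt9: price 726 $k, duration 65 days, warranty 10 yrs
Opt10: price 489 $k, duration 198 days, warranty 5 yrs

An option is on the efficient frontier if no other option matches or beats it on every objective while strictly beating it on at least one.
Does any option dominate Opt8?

Yes

Opt7 vs Opt8: price 273≤381, duration 128≤140, warranty 5≥5 — Opt7 is at least as good on every objective and strictly better on at least one, so Opt7 dominates Opt8.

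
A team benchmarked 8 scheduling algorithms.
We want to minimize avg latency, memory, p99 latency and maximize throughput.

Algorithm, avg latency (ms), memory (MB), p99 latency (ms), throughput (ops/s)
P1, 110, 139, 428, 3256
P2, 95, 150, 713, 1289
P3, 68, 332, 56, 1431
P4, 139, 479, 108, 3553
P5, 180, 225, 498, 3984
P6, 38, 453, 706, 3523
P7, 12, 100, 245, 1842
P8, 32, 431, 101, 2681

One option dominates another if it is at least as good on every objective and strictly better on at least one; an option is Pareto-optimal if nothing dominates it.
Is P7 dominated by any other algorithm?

P1: worse on avg latency (110 vs 12).
P2: worse on avg latency (95 vs 12).
P3: worse on avg latency (68 vs 12).
P4: worse on avg latency (139 vs 12).
P5: worse on avg latency (180 vs 12).
P6: worse on avg latency (38 vs 12).
P8: worse on avg latency (32 vs 12).
No option is at least as good as P7 on every objective and strictly better on one.

No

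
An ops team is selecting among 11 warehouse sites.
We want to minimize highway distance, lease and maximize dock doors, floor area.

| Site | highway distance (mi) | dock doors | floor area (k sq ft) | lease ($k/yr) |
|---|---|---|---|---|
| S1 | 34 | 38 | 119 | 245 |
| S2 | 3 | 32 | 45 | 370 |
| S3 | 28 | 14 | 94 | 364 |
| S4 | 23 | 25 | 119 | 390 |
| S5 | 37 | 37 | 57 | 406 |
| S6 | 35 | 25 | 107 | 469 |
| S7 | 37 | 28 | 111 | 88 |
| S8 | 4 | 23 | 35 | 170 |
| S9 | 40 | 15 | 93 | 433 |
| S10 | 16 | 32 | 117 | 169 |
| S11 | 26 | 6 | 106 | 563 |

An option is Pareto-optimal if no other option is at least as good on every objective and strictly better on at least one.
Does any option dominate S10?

No

S1: worse on highway distance (34 vs 16).
S2: worse on floor area (45 vs 117).
S3: worse on highway distance (28 vs 16).
S4: worse on highway distance (23 vs 16).
S5: worse on highway distance (37 vs 16).
S6: worse on highway distance (35 vs 16).
S7: worse on highway distance (37 vs 16).
S8: worse on dock doors (23 vs 32).
S9: worse on highway distance (40 vs 16).
S11: worse on highway distance (26 vs 16).
No option is at least as good as S10 on every objective and strictly better on one.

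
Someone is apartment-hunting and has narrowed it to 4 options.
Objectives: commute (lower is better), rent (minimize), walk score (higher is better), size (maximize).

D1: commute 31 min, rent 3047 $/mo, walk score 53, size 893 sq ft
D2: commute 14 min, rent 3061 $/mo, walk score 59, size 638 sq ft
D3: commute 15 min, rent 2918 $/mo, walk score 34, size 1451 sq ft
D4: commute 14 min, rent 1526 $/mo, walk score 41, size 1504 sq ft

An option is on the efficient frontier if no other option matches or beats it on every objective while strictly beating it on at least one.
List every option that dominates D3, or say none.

D4

D4: commute 14≤15, rent 1526≤2918, walk score 41≥34, size 1504≥1451 — dominates D3.
Others (D1, D2) are each worse than D3 on at least one objective.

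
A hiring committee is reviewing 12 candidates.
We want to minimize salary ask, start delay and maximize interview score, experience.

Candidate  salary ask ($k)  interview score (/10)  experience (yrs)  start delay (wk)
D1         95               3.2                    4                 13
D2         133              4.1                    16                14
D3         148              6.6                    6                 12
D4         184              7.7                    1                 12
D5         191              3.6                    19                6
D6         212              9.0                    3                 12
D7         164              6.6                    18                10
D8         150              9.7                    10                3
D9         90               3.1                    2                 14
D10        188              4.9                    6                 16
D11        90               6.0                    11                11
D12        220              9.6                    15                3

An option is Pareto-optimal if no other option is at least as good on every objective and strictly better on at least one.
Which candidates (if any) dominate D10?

D3, D7, D8, D11

D3: salary ask 148≤188, interview score 6.6≥4.9, experience 6≥6, start delay 12≤16 — dominates D10.
D7: salary ask 164≤188, interview score 6.6≥4.9, experience 18≥6, start delay 10≤16 — dominates D10.
D8: salary ask 150≤188, interview score 9.7≥4.9, experience 10≥6, start delay 3≤16 — dominates D10.
D11: salary ask 90≤188, interview score 6.0≥4.9, experience 11≥6, start delay 11≤16 — dominates D10.
Others (D1, D2, D4, D5, D6, D9, D12) are each worse than D10 on at least one objective.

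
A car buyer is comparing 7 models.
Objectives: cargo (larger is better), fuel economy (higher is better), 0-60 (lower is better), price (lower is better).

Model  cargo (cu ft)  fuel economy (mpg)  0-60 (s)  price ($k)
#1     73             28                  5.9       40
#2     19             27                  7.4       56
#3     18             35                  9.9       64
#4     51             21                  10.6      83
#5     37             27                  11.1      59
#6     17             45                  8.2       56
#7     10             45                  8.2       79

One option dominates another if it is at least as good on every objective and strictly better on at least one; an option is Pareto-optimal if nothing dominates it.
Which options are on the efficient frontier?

#1, #3, #6

#1: not dominated (best cargo).
#2: dominated by #1 (cargo 73≥19, fuel economy 28≥27, 0-60 5.9≤7.4, price 40≤56).
#3: not dominated.
#4: dominated by #1 (cargo 73≥51, fuel economy 28≥21, 0-60 5.9≤10.6, price 40≤83).
#5: dominated by #1 (cargo 73≥37, fuel economy 28≥27, 0-60 5.9≤11.1, price 40≤59).
#6: not dominated.
#7: dominated by #6 (cargo 17≥10, fuel economy 45≥45, 0-60 8.2≤8.2, price 56≤79).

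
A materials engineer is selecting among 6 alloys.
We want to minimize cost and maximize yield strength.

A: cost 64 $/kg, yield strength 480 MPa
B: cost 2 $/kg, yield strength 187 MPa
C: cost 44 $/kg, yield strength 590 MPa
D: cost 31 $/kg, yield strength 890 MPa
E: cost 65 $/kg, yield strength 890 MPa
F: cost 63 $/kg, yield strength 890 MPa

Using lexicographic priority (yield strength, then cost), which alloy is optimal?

D

First maximize yield strength: best is 890, kept {D, E, F}.
Then minimize cost: best is 31, kept {D}.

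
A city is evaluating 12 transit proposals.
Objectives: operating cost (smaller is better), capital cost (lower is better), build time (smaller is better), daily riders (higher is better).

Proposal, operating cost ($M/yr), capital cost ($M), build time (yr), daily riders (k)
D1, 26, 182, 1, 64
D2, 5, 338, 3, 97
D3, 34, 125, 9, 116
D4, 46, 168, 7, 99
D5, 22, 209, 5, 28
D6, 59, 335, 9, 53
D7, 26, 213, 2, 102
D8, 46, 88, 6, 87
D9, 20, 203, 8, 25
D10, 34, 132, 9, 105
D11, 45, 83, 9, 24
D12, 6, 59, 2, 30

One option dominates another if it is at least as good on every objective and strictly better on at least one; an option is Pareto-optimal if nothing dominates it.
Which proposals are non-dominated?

D1: not dominated (best build time).
D2: not dominated (best operating cost).
D3: not dominated (best daily riders).
D4: not dominated.
D5: dominated by D12 (operating cost 6≤22, capital cost 59≤209, build time 2≤5, daily riders 30≥28).
D6: dominated by D1 (operating cost 26≤59, capital cost 182≤335, build time 1≤9, daily riders 64≥53).
D7: not dominated.
D8: not dominated.
D9: dominated by D12 (operating cost 6≤20, capital cost 59≤203, build time 2≤8, daily riders 30≥25).
D10: dominated by D3 (operating cost 34≤34, capital cost 125≤132, build time 9≤9, daily riders 116≥105).
D11: dominated by D12 (operating cost 6≤45, capital cost 59≤83, build time 2≤9, daily riders 30≥24).
D12: not dominated (best capital cost).

D1, D2, D3, D4, D7, D8, D12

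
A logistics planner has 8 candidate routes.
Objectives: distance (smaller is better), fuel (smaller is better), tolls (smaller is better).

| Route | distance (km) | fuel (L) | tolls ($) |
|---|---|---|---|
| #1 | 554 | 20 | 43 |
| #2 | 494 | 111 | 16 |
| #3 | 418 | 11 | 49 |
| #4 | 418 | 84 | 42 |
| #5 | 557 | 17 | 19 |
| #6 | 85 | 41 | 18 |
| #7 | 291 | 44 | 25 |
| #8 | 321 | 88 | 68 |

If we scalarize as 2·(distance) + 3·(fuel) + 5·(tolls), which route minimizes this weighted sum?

#6

#1: 2·554 + 3·20 + 5·43 = 1383
#2: 2·494 + 3·111 + 5·16 = 1401
#3: 2·418 + 3·11 + 5·49 = 1114
#4: 2·418 + 3·84 + 5·42 = 1298
#5: 2·557 + 3·17 + 5·19 = 1260
#6: 2·85 + 3·41 + 5·18 = 383
#7: 2·291 + 3·44 + 5·25 = 839
#8: 2·321 + 3·88 + 5·68 = 1246
Lowest: #6 at 383.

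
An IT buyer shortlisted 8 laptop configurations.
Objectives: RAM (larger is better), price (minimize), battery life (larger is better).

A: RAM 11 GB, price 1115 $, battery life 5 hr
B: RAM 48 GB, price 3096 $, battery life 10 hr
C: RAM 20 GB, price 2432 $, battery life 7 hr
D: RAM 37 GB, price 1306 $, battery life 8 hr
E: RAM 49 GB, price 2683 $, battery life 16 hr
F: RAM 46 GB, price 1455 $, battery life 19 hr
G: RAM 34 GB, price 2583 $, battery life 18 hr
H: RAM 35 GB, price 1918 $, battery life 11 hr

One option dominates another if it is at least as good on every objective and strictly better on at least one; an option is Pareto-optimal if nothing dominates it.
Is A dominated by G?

G vs A: G is worse on price (2583 vs 1115), so it does not dominate A.

No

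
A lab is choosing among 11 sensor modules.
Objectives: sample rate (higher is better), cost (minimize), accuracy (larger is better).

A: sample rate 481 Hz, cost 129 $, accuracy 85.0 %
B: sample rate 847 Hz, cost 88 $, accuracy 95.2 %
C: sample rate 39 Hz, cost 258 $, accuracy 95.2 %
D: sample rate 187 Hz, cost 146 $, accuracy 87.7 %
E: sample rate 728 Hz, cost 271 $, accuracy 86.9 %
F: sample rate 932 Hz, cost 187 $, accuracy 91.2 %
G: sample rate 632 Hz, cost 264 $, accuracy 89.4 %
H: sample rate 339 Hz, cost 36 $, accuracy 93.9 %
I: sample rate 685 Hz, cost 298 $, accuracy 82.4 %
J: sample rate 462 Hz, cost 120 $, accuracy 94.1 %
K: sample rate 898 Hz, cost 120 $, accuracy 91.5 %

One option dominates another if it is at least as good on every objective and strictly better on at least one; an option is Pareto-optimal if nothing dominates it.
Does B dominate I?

Yes

B vs I: sample rate 847≥685, cost 88≤298, accuracy 95.2≥82.4 — B is at least as good on every objective with at least one strict improvement.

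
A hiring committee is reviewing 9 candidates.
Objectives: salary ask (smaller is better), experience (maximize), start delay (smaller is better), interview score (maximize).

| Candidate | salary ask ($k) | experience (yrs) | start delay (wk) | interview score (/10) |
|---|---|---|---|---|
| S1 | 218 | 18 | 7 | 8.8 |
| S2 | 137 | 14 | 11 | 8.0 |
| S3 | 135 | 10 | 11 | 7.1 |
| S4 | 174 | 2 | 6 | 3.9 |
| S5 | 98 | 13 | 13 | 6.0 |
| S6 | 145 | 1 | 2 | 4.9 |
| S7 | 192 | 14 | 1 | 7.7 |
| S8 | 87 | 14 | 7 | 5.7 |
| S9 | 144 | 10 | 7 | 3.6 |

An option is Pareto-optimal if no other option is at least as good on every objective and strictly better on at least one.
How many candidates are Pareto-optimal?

8

S1: not dominated (best experience).
S2: not dominated.
S3: not dominated.
S4: not dominated.
S5: not dominated.
S6: not dominated.
S7: not dominated (best start delay).
S8: not dominated (best salary ask).
S9: dominated by S8 (salary ask 87≤144, experience 14≥10, start delay 7≤7, interview score 5.7≥3.6).
Pareto-optimal: S1, S2, S3, S4, S5, S6, S7, S8 → 8.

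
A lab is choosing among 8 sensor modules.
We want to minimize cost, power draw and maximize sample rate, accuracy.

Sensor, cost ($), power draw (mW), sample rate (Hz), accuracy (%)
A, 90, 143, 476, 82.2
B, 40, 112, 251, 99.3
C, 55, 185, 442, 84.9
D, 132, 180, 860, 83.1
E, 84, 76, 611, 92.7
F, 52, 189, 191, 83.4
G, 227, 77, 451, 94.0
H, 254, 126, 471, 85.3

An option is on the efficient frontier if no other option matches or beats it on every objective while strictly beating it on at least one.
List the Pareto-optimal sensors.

A: dominated by E (cost 84≤90, power draw 76≤143, sample rate 611≥476, accuracy 92.7≥82.2).
B: not dominated (best cost).
C: not dominated.
D: not dominated (best sample rate).
E: not dominated (best power draw).
F: dominated by B (cost 40≤52, power draw 112≤189, sample rate 251≥191, accuracy 99.3≥83.4).
G: not dominated.
H: dominated by E (cost 84≤254, power draw 76≤126, sample rate 611≥471, accuracy 92.7≥85.3).

B, C, D, E, G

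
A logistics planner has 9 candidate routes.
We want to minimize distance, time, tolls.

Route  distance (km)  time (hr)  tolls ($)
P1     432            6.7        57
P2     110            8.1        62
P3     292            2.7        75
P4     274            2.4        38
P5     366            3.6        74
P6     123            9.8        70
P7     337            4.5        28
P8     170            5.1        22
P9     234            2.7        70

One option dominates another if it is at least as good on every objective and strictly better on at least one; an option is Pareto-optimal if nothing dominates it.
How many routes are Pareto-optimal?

P1: dominated by P4 (distance 274≤432, time 2.4≤6.7, tolls 38≤57).
P2: not dominated (best distance).
P3: dominated by P4 (distance 274≤292, time 2.4≤2.7, tolls 38≤75).
P4: not dominated (best time).
P5: dominated by P4 (distance 274≤366, time 2.4≤3.6, tolls 38≤74).
P6: dominated by P2 (distance 110≤123, time 8.1≤9.8, tolls 62≤70).
P7: not dominated.
P8: not dominated (best tolls).
P9: not dominated.
Pareto-optimal: P2, P4, P7, P8, P9 → 5.

5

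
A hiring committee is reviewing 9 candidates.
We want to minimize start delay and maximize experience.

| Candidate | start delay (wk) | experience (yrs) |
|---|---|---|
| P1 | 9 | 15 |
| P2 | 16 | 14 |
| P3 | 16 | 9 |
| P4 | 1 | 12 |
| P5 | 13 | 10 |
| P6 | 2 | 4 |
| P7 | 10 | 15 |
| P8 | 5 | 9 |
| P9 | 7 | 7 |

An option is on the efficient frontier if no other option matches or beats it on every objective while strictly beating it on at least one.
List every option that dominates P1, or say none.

P2: worse on start delay (16 vs 9).
P3: worse on start delay (16 vs 9).
P4: worse on experience (12 vs 15).
P5: worse on start delay (13 vs 9).
P6: worse on experience (4 vs 15).
P7: worse on start delay (10 vs 9).
P8: worse on experience (9 vs 15).
P9: worse on experience (7 vs 15).
No option dominates P1.

none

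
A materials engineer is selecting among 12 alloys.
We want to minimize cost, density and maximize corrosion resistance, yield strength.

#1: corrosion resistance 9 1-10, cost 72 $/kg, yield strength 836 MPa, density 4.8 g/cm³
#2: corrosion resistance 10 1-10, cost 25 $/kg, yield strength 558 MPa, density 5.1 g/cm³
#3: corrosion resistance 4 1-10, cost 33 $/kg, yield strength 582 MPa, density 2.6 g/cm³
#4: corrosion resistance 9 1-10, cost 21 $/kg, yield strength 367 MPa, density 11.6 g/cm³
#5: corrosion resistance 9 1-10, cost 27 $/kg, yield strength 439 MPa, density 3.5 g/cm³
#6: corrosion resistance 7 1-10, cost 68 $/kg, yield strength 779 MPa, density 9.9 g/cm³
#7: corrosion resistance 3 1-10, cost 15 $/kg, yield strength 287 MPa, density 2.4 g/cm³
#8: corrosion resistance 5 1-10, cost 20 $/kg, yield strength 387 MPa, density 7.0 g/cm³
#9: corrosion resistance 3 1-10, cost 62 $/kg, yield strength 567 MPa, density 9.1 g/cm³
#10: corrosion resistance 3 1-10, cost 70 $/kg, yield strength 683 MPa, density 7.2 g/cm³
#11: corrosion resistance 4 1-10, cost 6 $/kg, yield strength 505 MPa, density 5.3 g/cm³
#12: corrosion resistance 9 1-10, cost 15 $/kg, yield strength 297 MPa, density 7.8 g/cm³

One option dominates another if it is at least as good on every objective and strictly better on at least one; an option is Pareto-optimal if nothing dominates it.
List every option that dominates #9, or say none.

#3: corrosion resistance 4≥3, cost 33≤62, yield strength 582≥567, density 2.6≤9.1 — dominates #9.
Others (#1, #2, #4, #5, #6, #7, #8, #10, #11, #12) are each worse than #9 on at least one objective.

#3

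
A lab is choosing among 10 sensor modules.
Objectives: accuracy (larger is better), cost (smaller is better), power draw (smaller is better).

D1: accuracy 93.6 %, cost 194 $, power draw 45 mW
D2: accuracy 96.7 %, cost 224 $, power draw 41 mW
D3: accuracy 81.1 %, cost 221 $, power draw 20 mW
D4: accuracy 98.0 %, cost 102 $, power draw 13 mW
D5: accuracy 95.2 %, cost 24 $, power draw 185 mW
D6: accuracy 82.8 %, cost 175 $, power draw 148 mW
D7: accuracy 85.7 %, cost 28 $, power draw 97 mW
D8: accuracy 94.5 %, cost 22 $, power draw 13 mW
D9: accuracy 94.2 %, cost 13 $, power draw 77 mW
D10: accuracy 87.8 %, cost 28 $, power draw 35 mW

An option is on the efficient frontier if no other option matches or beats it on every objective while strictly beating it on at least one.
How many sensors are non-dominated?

D1: dominated by D4 (accuracy 98.0≥93.6, cost 102≤194, power draw 13≤45).
D2: dominated by D4 (accuracy 98.0≥96.7, cost 102≤224, power draw 13≤41).
D3: dominated by D4 (accuracy 98.0≥81.1, cost 102≤221, power draw 13≤20).
D4: not dominated (best accuracy).
D5: not dominated.
D6: dominated by D4 (accuracy 98.0≥82.8, cost 102≤175, power draw 13≤148).
D7: dominated by D8 (accuracy 94.5≥85.7, cost 22≤28, power draw 13≤97).
D8: not dominated.
D9: not dominated (best cost).
D10: dominated by D8 (accuracy 94.5≥87.8, cost 22≤28, power draw 13≤35).
Pareto-optimal: D4, D5, D8, D9 → 4.

4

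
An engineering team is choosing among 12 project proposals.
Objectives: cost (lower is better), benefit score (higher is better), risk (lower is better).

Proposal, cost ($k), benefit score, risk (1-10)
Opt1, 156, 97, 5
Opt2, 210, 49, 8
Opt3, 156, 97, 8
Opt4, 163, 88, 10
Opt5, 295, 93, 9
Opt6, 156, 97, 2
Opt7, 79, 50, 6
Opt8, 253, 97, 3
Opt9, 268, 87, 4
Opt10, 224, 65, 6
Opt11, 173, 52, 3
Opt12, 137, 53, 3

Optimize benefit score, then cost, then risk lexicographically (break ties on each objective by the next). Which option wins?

Opt6

First maximize benefit score: best is 97, kept {Opt1, Opt3, Opt6, Opt8}.
Then minimize cost: best is 156, kept {Opt1, Opt3, Opt6}.
Then minimize risk: best is 2, kept {Opt6}.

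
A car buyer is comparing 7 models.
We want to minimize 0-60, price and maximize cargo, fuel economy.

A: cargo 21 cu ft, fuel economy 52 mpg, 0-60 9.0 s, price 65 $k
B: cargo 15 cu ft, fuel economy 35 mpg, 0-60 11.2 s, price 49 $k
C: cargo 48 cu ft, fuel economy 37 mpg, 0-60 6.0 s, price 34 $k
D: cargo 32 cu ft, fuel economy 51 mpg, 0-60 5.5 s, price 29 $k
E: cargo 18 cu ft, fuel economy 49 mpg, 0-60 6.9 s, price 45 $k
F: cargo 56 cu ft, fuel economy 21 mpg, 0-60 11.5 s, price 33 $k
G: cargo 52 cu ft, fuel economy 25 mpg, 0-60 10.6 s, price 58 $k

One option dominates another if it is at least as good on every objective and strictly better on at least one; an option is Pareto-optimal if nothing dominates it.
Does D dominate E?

Yes

D vs E: cargo 32≥18, fuel economy 51≥49, 0-60 5.5≤6.9, price 29≤45 — D is at least as good on every objective with at least one strict improvement.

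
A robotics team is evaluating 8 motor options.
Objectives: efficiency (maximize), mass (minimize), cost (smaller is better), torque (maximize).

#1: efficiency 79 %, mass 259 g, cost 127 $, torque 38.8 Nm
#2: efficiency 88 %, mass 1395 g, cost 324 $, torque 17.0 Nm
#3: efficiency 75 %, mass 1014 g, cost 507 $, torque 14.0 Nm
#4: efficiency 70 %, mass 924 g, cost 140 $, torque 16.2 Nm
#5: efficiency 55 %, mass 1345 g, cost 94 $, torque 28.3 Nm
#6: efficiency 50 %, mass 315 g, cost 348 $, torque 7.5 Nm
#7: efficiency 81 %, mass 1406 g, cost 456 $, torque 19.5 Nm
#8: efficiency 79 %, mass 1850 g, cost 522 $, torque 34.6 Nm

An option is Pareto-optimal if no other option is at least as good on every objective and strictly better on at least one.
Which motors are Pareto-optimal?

#1: not dominated (best mass).
#2: not dominated (best efficiency).
#3: dominated by #1 (efficiency 79≥75, mass 259≤1014, cost 127≤507, torque 38.8≥14.0).
#4: dominated by #1 (efficiency 79≥70, mass 259≤924, cost 127≤140, torque 38.8≥16.2).
#5: not dominated (best cost).
#6: dominated by #1 (efficiency 79≥50, mass 259≤315, cost 127≤348, torque 38.8≥7.5).
#7: not dominated.
#8: dominated by #1 (efficiency 79≥79, mass 259≤1850, cost 127≤522, torque 38.8≥34.6).

#1, #2, #5, #7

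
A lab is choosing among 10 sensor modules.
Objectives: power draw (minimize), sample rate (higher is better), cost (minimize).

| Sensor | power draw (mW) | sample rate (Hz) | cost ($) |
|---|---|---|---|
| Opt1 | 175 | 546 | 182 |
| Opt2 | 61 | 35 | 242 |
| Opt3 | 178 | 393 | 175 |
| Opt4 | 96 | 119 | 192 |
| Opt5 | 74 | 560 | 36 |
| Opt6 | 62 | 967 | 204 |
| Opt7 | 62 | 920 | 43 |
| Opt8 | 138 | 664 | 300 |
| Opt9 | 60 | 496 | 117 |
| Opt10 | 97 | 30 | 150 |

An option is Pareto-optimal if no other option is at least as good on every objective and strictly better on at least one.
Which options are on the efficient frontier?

Opt1: dominated by Opt5 (power draw 74≤175, sample rate 560≥546, cost 36≤182).
Opt2: dominated by Opt9 (power draw 60≤61, sample rate 496≥35, cost 117≤242).
Opt3: dominated by Opt5 (power draw 74≤178, sample rate 560≥393, cost 36≤175).
Opt4: dominated by Opt5 (power draw 74≤96, sample rate 560≥119, cost 36≤192).
Opt5: not dominated (best cost).
Opt6: not dominated (best sample rate).
Opt7: not dominated.
Opt8: dominated by Opt6 (power draw 62≤138, sample rate 967≥664, cost 204≤300).
Opt9: not dominated (best power draw).
Opt10: dominated by Opt5 (power draw 74≤97, sample rate 560≥30, cost 36≤150).

Opt5, Opt6, Opt7, Opt9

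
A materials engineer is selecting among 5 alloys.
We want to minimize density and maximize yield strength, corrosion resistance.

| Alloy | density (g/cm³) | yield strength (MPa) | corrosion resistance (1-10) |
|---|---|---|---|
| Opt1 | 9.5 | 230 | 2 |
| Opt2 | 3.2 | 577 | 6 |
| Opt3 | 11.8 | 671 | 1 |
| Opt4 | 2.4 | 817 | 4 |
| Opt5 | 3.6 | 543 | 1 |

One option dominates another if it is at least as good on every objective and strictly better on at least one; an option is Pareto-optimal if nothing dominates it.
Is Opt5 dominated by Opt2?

Opt2 vs Opt5: density 3.2≤3.6, yield strength 577≥543, corrosion resistance 6≥1 — Opt2 is at least as good on every objective with at least one strict improvement.

Yes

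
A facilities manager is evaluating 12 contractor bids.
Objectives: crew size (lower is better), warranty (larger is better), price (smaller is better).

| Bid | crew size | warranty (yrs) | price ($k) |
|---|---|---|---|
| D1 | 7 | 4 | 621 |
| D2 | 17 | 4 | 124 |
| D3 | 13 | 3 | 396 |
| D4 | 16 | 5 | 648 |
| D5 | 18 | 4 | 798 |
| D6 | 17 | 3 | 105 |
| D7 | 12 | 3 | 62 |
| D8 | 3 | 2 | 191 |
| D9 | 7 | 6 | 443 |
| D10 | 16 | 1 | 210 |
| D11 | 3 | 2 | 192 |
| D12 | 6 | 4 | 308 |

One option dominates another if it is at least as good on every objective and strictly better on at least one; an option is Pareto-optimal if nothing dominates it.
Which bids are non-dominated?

D2, D7, D8, D9, D12

D1: dominated by D9 (crew size 7≤7, warranty 6≥4, price 443≤621).
D2: not dominated.
D3: dominated by D7 (crew size 12≤13, warranty 3≥3, price 62≤396).
D4: dominated by D9 (crew size 7≤16, warranty 6≥5, price 443≤648).
D5: dominated by D1 (crew size 7≤18, warranty 4≥4, price 621≤798).
D6: dominated by D7 (crew size 12≤17, warranty 3≥3, price 62≤105).
D7: not dominated (best price).
D8: not dominated.
D9: not dominated (best warranty).
D10: dominated by D7 (crew size 12≤16, warranty 3≥1, price 62≤210).
D11: dominated by D8 (crew size 3≤3, warranty 2≥2, price 191≤192).
D12: not dominated.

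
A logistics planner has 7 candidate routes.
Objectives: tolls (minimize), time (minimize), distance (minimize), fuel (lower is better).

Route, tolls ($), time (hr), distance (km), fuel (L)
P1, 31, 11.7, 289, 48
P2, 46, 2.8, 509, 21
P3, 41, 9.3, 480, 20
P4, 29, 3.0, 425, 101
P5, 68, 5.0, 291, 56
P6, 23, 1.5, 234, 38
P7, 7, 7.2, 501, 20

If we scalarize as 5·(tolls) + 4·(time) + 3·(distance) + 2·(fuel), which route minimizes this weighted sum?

P1: 5·31 + 4·11.7 + 3·289 + 2·48 = 1164.8
P2: 5·46 + 4·2.8 + 3·509 + 2·21 = 1810.2
P3: 5·41 + 4·9.3 + 3·480 + 2·20 = 1722.2
P4: 5·29 + 4·3.0 + 3·425 + 2·101 = 1634.0
P5: 5·68 + 4·5.0 + 3·291 + 2·56 = 1345.0
P6: 5·23 + 4·1.5 + 3·234 + 2·38 = 899.0
P7: 5·7 + 4·7.2 + 3·501 + 2·20 = 1606.8
Lowest: P6 at 899.0.

P6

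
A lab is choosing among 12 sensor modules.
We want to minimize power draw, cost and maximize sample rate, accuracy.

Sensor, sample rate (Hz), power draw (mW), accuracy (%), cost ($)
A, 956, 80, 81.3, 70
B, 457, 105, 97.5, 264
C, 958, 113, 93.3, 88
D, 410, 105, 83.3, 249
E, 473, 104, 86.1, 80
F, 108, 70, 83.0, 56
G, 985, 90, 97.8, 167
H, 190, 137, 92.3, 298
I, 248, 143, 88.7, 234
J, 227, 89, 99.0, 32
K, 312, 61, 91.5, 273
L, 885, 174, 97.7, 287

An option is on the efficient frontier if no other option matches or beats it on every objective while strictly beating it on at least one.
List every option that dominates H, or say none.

B: sample rate 457≥190, power draw 105≤137, accuracy 97.5≥92.3, cost 264≤298 — dominates H.
C: sample rate 958≥190, power draw 113≤137, accuracy 93.3≥92.3, cost 88≤298 — dominates H.
G: sample rate 985≥190, power draw 90≤137, accuracy 97.8≥92.3, cost 167≤298 — dominates H.
J: sample rate 227≥190, power draw 89≤137, accuracy 99.0≥92.3, cost 32≤298 — dominates H.
Others (A, D, E, F, I, K, L) are each worse than H on at least one objective.

B, C, G, J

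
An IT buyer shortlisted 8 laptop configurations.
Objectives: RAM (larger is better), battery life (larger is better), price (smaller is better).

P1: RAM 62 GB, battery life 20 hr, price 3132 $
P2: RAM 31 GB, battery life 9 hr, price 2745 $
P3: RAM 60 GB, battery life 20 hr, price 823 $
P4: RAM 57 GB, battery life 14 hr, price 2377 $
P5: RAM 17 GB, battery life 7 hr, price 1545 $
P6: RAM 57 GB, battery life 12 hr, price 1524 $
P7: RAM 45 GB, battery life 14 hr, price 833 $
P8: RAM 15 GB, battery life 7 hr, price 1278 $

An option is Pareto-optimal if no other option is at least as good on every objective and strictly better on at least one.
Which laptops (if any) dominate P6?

P3: RAM 60≥57, battery life 20≥12, price 823≤1524 — dominates P6.
Others (P1, P2, P4, P5, P7, P8) are each worse than P6 on at least one objective.

P3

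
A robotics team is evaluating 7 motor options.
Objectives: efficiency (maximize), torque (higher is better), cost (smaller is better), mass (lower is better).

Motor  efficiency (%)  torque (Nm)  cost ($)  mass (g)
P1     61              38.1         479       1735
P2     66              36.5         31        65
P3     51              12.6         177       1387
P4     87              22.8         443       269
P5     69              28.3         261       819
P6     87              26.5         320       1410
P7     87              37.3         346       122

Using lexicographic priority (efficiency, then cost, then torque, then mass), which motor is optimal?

First maximize efficiency: best is 87, kept {P4, P6, P7}.
Then minimize cost: best is 320, kept {P6}.

P6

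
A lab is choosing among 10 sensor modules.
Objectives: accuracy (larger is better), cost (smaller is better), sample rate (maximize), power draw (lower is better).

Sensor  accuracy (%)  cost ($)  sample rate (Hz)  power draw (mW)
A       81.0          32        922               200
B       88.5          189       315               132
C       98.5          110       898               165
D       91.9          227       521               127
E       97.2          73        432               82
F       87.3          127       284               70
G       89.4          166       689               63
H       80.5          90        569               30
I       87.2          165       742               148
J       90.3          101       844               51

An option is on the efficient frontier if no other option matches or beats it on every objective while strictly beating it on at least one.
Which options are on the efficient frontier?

A: not dominated (best cost).
B: dominated by E (accuracy 97.2≥88.5, cost 73≤189, sample rate 432≥315, power draw 82≤132).
C: not dominated (best accuracy).
D: not dominated.
E: not dominated.
F: dominated by J (accuracy 90.3≥87.3, cost 101≤127, sample rate 844≥284, power draw 51≤70).
G: dominated by J (accuracy 90.3≥89.4, cost 101≤166, sample rate 844≥689, power draw 51≤63).
H: not dominated (best power draw).
I: dominated by J (accuracy 90.3≥87.2, cost 101≤165, sample rate 844≥742, power draw 51≤148).
J: not dominated.

A, C, D, E, H, J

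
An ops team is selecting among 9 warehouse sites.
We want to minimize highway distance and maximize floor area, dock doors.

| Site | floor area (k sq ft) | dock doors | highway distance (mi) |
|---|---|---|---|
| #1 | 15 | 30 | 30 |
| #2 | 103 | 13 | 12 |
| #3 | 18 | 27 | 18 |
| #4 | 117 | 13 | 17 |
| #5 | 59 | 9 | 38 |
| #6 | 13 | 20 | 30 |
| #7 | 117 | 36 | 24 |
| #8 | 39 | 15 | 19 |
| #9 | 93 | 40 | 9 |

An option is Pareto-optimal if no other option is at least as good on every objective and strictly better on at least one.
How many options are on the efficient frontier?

#1: dominated by #7 (floor area 117≥15, dock doors 36≥30, highway distance 24≤30).
#2: not dominated.
#3: dominated by #9 (floor area 93≥18, dock doors 40≥27, highway distance 9≤18).
#4: not dominated.
#5: dominated by #2 (floor area 103≥59, dock doors 13≥9, highway distance 12≤38).
#6: dominated by #1 (floor area 15≥13, dock doors 30≥20, highway distance 30≤30).
#7: not dominated.
#8: dominated by #9 (floor area 93≥39, dock doors 40≥15, highway distance 9≤19).
#9: not dominated (best dock doors).
Pareto-optimal: #2, #4, #7, #9 → 4.

4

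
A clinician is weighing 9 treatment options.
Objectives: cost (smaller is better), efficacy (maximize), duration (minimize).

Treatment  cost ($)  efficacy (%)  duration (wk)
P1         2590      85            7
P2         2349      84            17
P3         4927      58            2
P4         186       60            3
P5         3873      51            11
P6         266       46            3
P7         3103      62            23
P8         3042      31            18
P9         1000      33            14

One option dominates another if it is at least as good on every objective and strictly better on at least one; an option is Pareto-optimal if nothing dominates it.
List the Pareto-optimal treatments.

P1, P2, P3, P4

P1: not dominated (best efficacy).
P2: not dominated.
P3: not dominated (best duration).
P4: not dominated (best cost).
P5: dominated by P1 (cost 2590≤3873, efficacy 85≥51, duration 7≤11).
P6: dominated by P4 (cost 186≤266, efficacy 60≥46, duration 3≤3).
P7: dominated by P1 (cost 2590≤3103, efficacy 85≥62, duration 7≤23).
P8: dominated by P1 (cost 2590≤3042, efficacy 85≥31, duration 7≤18).
P9: dominated by P4 (cost 186≤1000, efficacy 60≥33, duration 3≤14).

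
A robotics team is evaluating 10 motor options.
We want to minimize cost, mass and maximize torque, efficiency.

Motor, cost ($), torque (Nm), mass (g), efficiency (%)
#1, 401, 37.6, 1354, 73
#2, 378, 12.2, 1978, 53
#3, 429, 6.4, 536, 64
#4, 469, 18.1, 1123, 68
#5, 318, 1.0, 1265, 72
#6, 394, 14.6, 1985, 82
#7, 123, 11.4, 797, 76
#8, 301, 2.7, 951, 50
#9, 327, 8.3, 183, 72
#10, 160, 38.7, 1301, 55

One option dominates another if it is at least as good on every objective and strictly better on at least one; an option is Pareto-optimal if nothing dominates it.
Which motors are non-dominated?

#1: not dominated.
#2: dominated by #10 (cost 160≤378, torque 38.7≥12.2, mass 1301≤1978, efficiency 55≥53).
#3: dominated by #9 (cost 327≤429, torque 8.3≥6.4, mass 183≤536, efficiency 72≥64).
#4: not dominated.
#5: dominated by #7 (cost 123≤318, torque 11.4≥1.0, mass 797≤1265, efficiency 76≥72).
#6: not dominated (best efficiency).
#7: not dominated (best cost).
#8: dominated by #7 (cost 123≤301, torque 11.4≥2.7, mass 797≤951, efficiency 76≥50).
#9: not dominated (best mass).
#10: not dominated (best torque).

#1, #4, #6, #7, #9, #10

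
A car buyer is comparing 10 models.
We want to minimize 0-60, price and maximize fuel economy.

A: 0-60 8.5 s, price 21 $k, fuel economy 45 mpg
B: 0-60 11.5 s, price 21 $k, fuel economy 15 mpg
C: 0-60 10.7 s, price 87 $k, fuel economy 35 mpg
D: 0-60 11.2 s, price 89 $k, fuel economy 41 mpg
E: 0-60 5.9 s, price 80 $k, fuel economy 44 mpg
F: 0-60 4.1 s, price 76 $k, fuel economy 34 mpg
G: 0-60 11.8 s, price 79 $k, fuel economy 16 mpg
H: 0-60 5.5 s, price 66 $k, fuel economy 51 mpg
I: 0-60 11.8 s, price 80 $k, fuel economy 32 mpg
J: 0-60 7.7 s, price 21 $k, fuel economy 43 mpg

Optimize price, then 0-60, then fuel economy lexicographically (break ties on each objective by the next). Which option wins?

J

First minimize price: best is 21, kept {A, B, J}.
Then minimize 0-60: best is 7.7, kept {J}.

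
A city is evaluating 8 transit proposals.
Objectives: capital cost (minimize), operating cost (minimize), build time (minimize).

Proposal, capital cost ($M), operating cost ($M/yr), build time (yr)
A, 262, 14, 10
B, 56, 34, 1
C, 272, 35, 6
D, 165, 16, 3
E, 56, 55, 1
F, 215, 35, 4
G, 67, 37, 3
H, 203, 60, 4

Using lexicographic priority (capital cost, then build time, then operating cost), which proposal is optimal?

First minimize capital cost: best is 56, kept {B, E}.
Then minimize build time: best is 1, kept {B, E}.
Then minimize operating cost: best is 34, kept {B}.

B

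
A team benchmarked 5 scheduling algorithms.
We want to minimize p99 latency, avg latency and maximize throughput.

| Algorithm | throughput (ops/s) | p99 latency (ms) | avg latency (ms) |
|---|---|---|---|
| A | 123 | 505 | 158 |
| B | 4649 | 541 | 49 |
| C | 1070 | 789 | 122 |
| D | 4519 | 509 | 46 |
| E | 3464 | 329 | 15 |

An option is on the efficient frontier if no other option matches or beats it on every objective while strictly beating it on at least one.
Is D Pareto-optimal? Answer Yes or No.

A: worse on throughput (123 vs 4519).
B: worse on p99 latency (541 vs 509).
C: worse on throughput (1070 vs 4519).
E: worse on throughput (3464 vs 4519).
No option is at least as good as D on every objective and strictly better on one.

Yes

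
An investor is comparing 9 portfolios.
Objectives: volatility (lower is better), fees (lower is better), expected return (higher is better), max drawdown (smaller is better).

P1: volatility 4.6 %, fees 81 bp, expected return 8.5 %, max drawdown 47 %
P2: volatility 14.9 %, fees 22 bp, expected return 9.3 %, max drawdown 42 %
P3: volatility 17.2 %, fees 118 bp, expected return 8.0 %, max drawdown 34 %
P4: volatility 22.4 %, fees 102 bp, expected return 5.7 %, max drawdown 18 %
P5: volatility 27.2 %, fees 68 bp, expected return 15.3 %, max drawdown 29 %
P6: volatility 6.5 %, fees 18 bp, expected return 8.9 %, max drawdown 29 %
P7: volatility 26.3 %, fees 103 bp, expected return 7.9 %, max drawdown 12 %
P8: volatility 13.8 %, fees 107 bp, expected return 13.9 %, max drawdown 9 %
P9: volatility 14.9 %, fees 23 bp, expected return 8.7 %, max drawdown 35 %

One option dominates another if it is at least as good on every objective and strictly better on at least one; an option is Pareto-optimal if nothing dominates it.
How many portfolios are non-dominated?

P1: not dominated (best volatility).
P2: not dominated.
P3: dominated by P6 (volatility 6.5≤17.2, fees 18≤118, expected return 8.9≥8.0, max drawdown 29≤34).
P4: not dominated.
P5: not dominated (best expected return).
P6: not dominated (best fees).
P7: not dominated.
P8: not dominated (best max drawdown).
P9: dominated by P6 (volatility 6.5≤14.9, fees 18≤23, expected return 8.9≥8.7, max drawdown 29≤35).
Pareto-optimal: P1, P2, P4, P5, P6, P7, P8 → 7.

7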